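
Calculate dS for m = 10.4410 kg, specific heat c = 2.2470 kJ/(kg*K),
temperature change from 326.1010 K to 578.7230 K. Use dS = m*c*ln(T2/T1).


T2/T1 = 1.7747
ln(T2/T1) = 0.5736
dS = 10.4410 * 2.2470 * 0.5736 = 13.4576 kJ/K

13.4576 kJ/K


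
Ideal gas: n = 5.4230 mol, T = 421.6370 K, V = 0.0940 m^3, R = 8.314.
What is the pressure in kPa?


P = nRT/V = 5.4230 * 8.314 * 421.6370 / 0.0940
= 19010.2724 / 0.0940 = 202236.9401 Pa = 202.2369 kPa

202.2369 kPa


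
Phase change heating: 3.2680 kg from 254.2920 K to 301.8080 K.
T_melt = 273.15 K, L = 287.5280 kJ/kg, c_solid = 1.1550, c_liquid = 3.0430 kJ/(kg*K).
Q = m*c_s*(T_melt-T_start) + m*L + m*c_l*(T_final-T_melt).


Q1 (sensible, solid) = 3.2680 * 1.1550 * 18.8580 = 71.1803 kJ
Q2 (latent) = 3.2680 * 287.5280 = 939.6415 kJ
Q3 (sensible, liquid) = 3.2680 * 3.0430 * 28.6580 = 284.9902 kJ
Q_total = 1295.8119 kJ

1295.8119 kJ


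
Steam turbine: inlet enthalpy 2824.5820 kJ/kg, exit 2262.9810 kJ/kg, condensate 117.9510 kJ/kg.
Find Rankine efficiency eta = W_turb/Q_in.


W = 561.6010 kJ/kg
Q_in = 2706.6310 kJ/kg
eta = 0.2075 = 20.7491%

eta = 20.7491%


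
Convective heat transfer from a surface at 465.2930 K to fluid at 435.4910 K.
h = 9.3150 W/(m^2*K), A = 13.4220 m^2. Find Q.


dT = 29.8020 K
Q = 9.3150 * 13.4220 * 29.8020 = 3726.0228 W

3726.0228 W


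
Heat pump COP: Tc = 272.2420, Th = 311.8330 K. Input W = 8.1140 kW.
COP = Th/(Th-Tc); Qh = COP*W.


COP = 311.8330 / 39.5910 = 7.8764
Qh = 7.8764 * 8.1140 = 63.9088 kW

COP = 7.8764, Qh = 63.9088 kW


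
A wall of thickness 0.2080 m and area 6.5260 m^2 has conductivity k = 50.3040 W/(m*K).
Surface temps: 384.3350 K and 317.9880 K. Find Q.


dT = 66.3470 K
Q = 50.3040 * 6.5260 * 66.3470 / 0.2080 = 104714.6739 W

104714.6739 W


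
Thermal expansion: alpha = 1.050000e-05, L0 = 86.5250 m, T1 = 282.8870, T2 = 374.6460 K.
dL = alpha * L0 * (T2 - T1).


dT = 91.7590 K
dL = 1.050000e-05 * 86.5250 * 91.7590 = 0.083364 m
L_final = 86.608364 m

dL = 0.083364 m


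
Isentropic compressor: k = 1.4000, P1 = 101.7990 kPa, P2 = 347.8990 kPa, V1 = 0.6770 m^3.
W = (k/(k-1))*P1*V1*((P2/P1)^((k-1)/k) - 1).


(k-1)/k = 0.2857
(P2/P1)^exp = 1.4207
W = 3.5000 * 101.7990 * 0.6770 * (1.4207 - 1) = 101.4672 kJ

101.4672 kJ


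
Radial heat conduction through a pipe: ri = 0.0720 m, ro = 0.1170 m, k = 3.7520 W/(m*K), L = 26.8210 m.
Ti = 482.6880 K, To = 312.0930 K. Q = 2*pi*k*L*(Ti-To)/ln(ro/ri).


dT = 170.5950 K
ln(ro/ri) = 0.4855
Q = 2*pi*3.7520*26.8210*170.5950 / 0.4855 = 222171.1877 W

222171.1877 W


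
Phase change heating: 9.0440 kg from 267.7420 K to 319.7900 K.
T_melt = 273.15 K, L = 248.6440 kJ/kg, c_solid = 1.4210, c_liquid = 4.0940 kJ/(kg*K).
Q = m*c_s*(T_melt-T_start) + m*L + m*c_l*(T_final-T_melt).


Q1 (sensible, solid) = 9.0440 * 1.4210 * 5.4080 = 69.5010 kJ
Q2 (latent) = 9.0440 * 248.6440 = 2248.7363 kJ
Q3 (sensible, liquid) = 9.0440 * 4.0940 * 46.6400 = 1726.8990 kJ
Q_total = 4045.1364 kJ

4045.1364 kJ


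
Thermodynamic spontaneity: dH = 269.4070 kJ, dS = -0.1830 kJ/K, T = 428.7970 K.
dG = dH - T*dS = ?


T*dS = 428.7970 * -0.1830 = -78.4699 kJ
dG = 269.4070 + 78.4699 = 347.8769 kJ (non-spontaneous)

dG = 347.8769 kJ, non-spontaneous


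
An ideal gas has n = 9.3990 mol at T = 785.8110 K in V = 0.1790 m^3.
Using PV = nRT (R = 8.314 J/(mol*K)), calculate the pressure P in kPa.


P = nRT/V = 9.3990 * 8.314 * 785.8110 / 0.1790
= 61405.8537 / 0.1790 = 343049.4621 Pa = 343.0495 kPa

343.0495 kPa


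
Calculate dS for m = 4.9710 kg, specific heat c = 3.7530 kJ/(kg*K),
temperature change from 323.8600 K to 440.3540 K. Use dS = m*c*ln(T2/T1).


T2/T1 = 1.3597
ln(T2/T1) = 0.3073
dS = 4.9710 * 3.7530 * 0.3073 = 5.7324 kJ/K

5.7324 kJ/K


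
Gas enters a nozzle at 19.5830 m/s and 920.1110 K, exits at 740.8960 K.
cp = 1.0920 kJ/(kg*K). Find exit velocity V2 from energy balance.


dT = 179.2150 K
2*cp*1000*dT = 391405.5600
V1^2 = 383.4939
V2 = sqrt(391789.0539) = 625.9306 m/s

625.9306 m/s


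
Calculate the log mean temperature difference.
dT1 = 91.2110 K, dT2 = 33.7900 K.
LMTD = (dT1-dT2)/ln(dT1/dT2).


dT1/dT2 = 2.6993
ln(dT1/dT2) = 0.9930
LMTD = 57.4210 / 0.9930 = 57.8252 K

57.8252 K


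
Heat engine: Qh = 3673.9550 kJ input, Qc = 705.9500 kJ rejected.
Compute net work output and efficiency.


W = 3673.9550 - 705.9500 = 2968.0050 kJ
eta = 2968.0050 / 3673.9550 = 0.8079 = 80.7850%

W = 2968.0050 kJ, eta = 80.7850%


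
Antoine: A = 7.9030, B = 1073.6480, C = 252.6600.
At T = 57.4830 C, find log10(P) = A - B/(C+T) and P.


C+T = 310.1430
B/(C+T) = 3.4618
log10(P) = 7.9030 - 3.4618 = 4.4412
P = 10^4.4412 = 27619.5273 mmHg

27619.5273 mmHg


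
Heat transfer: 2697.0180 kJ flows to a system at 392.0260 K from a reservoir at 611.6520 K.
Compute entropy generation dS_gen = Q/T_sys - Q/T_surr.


dS_sys = 2697.0180/392.0260 = 6.8797 kJ/K
dS_surr = -2697.0180/611.6520 = -4.4094 kJ/K
dS_gen = 6.8797 - 4.4094 = 2.4703 kJ/K (irreversible)

dS_gen = 2.4703 kJ/K, irreversible


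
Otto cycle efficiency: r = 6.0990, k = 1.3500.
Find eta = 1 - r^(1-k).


r^(k-1) = 1.8830
eta = 1 - 1/1.8830 = 0.4689 = 46.8921%

46.8921%


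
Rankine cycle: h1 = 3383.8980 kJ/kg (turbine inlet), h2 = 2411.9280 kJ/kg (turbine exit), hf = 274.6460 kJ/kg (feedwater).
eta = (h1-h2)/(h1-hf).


W = 971.9700 kJ/kg
Q_in = 3109.2520 kJ/kg
eta = 0.3126 = 31.2606%

eta = 31.2606%


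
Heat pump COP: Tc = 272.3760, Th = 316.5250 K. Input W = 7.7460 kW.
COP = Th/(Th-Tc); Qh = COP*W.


COP = 316.5250 / 44.1490 = 7.1695
Qh = 7.1695 * 7.7460 = 55.5347 kW

COP = 7.1695, Qh = 55.5347 kW


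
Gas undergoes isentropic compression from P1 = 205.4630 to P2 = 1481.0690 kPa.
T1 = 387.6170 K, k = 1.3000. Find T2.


(k-1)/k = 0.2308
(P2/P1)^exp = 1.5775
T2 = 387.6170 * 1.5775 = 611.4575 K

611.4575 K


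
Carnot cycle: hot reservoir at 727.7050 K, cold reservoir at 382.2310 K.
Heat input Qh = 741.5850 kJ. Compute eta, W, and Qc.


eta = 1 - 382.2310/727.7050 = 0.4747
W = 0.4747 * 741.5850 = 352.0635 kJ
Qc = 741.5850 - 352.0635 = 389.5215 kJ

eta = 47.4745%, W = 352.0635 kJ, Qc = 389.5215 kJ


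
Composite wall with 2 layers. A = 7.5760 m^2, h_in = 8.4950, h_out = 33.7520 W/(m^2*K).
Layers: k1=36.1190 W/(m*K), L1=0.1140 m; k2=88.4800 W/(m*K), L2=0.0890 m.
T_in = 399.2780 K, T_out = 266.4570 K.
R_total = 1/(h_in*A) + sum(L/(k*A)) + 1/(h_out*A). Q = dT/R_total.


R_conv_in = 1/(8.4950*7.5760) = 0.0155
R_1 = 0.1140/(36.1190*7.5760) = 0.0004
R_2 = 0.0890/(88.4800*7.5760) = 0.0001
R_conv_out = 1/(33.7520*7.5760) = 0.0039
R_total = 0.0200 K/W
Q = 132.8210 / 0.0200 = 6641.6510 W

R_total = 0.0200 K/W, Q = 6641.6510 W


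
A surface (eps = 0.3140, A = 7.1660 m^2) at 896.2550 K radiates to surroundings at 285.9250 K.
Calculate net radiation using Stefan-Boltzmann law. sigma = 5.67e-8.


T^4 = 6.4525e+11
Tsurr^4 = 6.6836e+09
Q = 0.3140 * 5.67e-8 * 7.1660 * 6.3856e+11 = 81469.2897 W

81469.2897 W


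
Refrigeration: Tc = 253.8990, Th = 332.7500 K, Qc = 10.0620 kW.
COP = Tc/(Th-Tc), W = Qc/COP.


COP = 253.8990 / 78.8510 = 3.2200
W = 10.0620 / 3.2200 = 3.1249 kW

COP = 3.2200, W = 3.1249 kW


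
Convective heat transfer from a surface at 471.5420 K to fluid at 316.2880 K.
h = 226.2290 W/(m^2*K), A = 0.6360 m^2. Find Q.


dT = 155.2540 K
Q = 226.2290 * 0.6360 * 155.2540 = 22338.2008 W

22338.2008 W


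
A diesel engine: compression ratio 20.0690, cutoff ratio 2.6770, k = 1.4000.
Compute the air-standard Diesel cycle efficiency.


r^(k-1) = 3.3190
rc^k = 3.9692
eta = 0.6190 = 61.8957%

61.8957%


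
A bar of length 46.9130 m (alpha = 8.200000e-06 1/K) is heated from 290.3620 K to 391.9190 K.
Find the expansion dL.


dT = 101.5570 K
dL = 8.200000e-06 * 46.9130 * 101.5570 = 0.039068 m
L_final = 46.952068 m

dL = 0.039068 m


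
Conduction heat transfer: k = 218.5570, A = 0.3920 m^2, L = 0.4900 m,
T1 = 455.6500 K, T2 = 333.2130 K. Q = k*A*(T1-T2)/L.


dT = 122.4370 K
Q = 218.5570 * 0.3920 * 122.4370 / 0.4900 = 21407.5707 W

21407.5707 W


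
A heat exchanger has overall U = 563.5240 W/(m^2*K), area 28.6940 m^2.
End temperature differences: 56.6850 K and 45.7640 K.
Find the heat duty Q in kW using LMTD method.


LMTD = 51.0299 K
Q = 563.5240 * 28.6940 * 51.0299 = 825140.7909 W = 825.1408 kW

825.1408 kW


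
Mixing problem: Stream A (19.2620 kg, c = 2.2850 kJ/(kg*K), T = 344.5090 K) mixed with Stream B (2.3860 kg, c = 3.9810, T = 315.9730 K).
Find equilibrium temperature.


num = 18164.4274
den = 53.5123
Tf = 339.4437 K

339.4437 K


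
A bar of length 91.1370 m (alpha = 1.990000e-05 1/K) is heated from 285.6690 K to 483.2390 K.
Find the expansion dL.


dT = 197.5700 K
dL = 1.990000e-05 * 91.1370 * 197.5700 = 0.358318 m
L_final = 91.495318 m

dL = 0.358318 m


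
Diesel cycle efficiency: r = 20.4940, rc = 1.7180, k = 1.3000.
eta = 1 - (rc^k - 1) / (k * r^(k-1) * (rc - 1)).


r^(k-1) = 2.4745
rc^k = 2.0208
eta = 0.5580 = 55.8024%

55.8024%


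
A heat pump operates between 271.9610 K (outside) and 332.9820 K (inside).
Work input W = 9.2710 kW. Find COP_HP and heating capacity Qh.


COP = 332.9820 / 61.0210 = 5.4568
Qh = 5.4568 * 9.2710 = 50.5904 kW

COP = 5.4568, Qh = 50.5904 kW


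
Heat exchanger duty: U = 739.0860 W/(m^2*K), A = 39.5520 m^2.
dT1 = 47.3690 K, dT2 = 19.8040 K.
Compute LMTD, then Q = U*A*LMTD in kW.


LMTD = 31.6082 K
Q = 739.0860 * 39.5520 * 31.6082 = 923981.0595 W = 923.9811 kW

923.9811 kW


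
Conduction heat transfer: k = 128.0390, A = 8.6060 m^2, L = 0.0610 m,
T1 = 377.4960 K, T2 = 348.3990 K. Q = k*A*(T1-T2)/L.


dT = 29.0970 K
Q = 128.0390 * 8.6060 * 29.0970 / 0.0610 = 525608.0334 W

525608.0334 W


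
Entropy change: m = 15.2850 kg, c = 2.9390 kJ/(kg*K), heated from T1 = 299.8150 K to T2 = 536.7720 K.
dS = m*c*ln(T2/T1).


T2/T1 = 1.7903
ln(T2/T1) = 0.5824
dS = 15.2850 * 2.9390 * 0.5824 = 26.1633 kJ/K

26.1633 kJ/K


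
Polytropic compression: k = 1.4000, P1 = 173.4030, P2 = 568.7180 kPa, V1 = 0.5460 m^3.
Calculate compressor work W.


(k-1)/k = 0.2857
(P2/P1)^exp = 1.4041
W = 3.5000 * 173.4030 * 0.5460 * (1.4041 - 1) = 133.8917 kJ

133.8917 kJ


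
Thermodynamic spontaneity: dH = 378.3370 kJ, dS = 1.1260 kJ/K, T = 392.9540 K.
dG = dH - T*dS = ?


T*dS = 392.9540 * 1.1260 = 442.4662 kJ
dG = 378.3370 - 442.4662 = -64.1292 kJ (spontaneous)

dG = -64.1292 kJ, spontaneous


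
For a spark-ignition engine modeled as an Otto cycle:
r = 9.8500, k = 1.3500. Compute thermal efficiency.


r^(k-1) = 2.2269
eta = 1 - 1/2.2269 = 0.5509 = 55.0947%

55.0947%


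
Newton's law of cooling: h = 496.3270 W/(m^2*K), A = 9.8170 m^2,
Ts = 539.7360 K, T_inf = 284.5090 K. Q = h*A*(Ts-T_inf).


dT = 255.2270 K
Q = 496.3270 * 9.8170 * 255.2270 = 1243578.7949 W

1243578.7949 W


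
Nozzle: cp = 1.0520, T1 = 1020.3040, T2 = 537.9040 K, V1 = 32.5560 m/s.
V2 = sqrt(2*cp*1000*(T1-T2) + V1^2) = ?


dT = 482.4000 K
2*cp*1000*dT = 1014969.6000
V1^2 = 1059.8931
V2 = sqrt(1016029.4931) = 1007.9829 m/s

1007.9829 m/s


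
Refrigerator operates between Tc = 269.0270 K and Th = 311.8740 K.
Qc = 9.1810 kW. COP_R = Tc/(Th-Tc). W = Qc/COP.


COP = 269.0270 / 42.8470 = 6.2788
W = 9.1810 / 6.2788 = 1.4622 kW

COP = 6.2788, W = 1.4622 kW


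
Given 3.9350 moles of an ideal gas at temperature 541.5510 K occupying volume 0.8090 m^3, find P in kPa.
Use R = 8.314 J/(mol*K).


P = nRT/V = 3.9350 * 8.314 * 541.5510 / 0.8090
= 17717.1605 / 0.8090 = 21900.0748 Pa = 21.9001 kPa

21.9001 kPa


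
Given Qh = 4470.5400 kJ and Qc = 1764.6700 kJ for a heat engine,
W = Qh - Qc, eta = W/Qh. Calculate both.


W = 4470.5400 - 1764.6700 = 2705.8700 kJ
eta = 2705.8700 / 4470.5400 = 0.6053 = 60.5267%

W = 2705.8700 kJ, eta = 60.5267%


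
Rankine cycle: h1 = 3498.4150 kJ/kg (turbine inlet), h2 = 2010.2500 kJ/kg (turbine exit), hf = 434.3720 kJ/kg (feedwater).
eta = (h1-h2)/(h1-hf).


W = 1488.1650 kJ/kg
Q_in = 3064.0430 kJ/kg
eta = 0.4857 = 48.5687%

eta = 48.5687%


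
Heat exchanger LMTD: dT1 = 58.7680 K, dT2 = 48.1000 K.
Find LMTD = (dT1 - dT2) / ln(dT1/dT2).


dT1/dT2 = 1.2218
ln(dT1/dT2) = 0.2003
LMTD = 10.6680 / 0.2003 = 53.2560 K

53.2560 K


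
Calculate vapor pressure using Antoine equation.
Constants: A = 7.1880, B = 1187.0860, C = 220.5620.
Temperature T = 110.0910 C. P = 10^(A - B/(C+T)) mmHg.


C+T = 330.6530
B/(C+T) = 3.5901
log10(P) = 7.1880 - 3.5901 = 3.5979
P = 10^3.5979 = 3961.6289 mmHg

3961.6289 mmHg


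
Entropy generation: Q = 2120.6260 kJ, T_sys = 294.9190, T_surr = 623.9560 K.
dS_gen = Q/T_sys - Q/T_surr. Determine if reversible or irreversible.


dS_sys = 2120.6260/294.9190 = 7.1905 kJ/K
dS_surr = -2120.6260/623.9560 = -3.3987 kJ/K
dS_gen = 7.1905 - 3.3987 = 3.7919 kJ/K (irreversible)

dS_gen = 3.7919 kJ/K, irreversible


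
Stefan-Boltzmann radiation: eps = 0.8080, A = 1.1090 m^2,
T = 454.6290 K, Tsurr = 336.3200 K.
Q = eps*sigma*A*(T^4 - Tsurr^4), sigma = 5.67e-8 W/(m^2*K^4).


T^4 = 4.2720e+10
Tsurr^4 = 1.2794e+10
Q = 0.8080 * 5.67e-8 * 1.1090 * 2.9926e+10 = 1520.4386 W

1520.4386 W


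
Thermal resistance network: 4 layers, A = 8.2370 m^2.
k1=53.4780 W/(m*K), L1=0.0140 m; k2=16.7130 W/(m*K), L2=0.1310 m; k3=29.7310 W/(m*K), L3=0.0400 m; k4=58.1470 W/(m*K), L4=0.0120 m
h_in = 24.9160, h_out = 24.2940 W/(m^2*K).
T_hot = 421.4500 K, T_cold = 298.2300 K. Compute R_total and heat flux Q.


R_conv_in = 1/(24.9160*8.2370) = 0.0049
R_1 = 0.0140/(53.4780*8.2370) = 3.1782e-05
R_2 = 0.1310/(16.7130*8.2370) = 0.0010
R_3 = 0.0400/(29.7310*8.2370) = 0.0002
R_4 = 0.0120/(58.1470*8.2370) = 2.5054e-05
R_conv_out = 1/(24.2940*8.2370) = 0.0050
R_total = 0.0110 K/W
Q = 123.2200 / 0.0110 = 11159.6893 W

R_total = 0.0110 K/W, Q = 11159.6893 W


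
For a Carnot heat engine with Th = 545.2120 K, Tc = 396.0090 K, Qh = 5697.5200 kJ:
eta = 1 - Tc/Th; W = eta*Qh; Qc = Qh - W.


eta = 1 - 396.0090/545.2120 = 0.2737
W = 0.2737 * 5697.5200 = 1559.1863 kJ
Qc = 5697.5200 - 1559.1863 = 4138.3337 kJ

eta = 27.3661%, W = 1559.1863 kJ, Qc = 4138.3337 kJ


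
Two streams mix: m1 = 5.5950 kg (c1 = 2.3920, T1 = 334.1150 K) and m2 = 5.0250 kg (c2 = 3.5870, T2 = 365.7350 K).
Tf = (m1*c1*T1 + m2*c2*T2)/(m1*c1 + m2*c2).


num = 11063.7957
den = 31.4079
Tf = 352.2614 K

352.2614 K


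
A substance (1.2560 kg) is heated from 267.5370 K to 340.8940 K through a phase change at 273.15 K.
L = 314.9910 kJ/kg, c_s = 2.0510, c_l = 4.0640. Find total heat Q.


Q1 (sensible, solid) = 1.2560 * 2.0510 * 5.6130 = 14.4594 kJ
Q2 (latent) = 1.2560 * 314.9910 = 395.6287 kJ
Q3 (sensible, liquid) = 1.2560 * 4.0640 * 67.7440 = 345.7914 kJ
Q_total = 755.8795 kJ

755.8795 kJ


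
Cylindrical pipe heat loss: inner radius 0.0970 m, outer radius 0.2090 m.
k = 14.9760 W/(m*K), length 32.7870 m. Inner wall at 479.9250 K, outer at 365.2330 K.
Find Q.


dT = 114.6920 K
ln(ro/ri) = 0.7676
Q = 2*pi*14.9760*32.7870*114.6920 / 0.7676 = 460959.0787 W

460959.0787 W


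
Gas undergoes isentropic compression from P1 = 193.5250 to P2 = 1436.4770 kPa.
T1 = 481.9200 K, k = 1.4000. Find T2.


(k-1)/k = 0.2857
(P2/P1)^exp = 1.7731
T2 = 481.9200 * 1.7731 = 854.4897 K

854.4897 K


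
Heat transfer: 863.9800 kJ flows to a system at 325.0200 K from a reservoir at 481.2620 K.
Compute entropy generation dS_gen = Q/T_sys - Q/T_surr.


dS_sys = 863.9800/325.0200 = 2.6582 kJ/K
dS_surr = -863.9800/481.2620 = -1.7952 kJ/K
dS_gen = 2.6582 - 1.7952 = 0.8630 kJ/K (irreversible)

dS_gen = 0.8630 kJ/K, irreversible


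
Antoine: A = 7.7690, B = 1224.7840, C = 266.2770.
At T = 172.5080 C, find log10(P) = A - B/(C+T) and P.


C+T = 438.7850
B/(C+T) = 2.7913
log10(P) = 7.7690 - 2.7913 = 4.9777
P = 10^4.9777 = 94993.1270 mmHg

94993.1270 mmHg


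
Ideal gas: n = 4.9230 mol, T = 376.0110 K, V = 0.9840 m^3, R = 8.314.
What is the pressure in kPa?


P = nRT/V = 4.9230 * 8.314 * 376.0110 / 0.9840
= 15390.0633 / 0.9840 = 15640.3082 Pa = 15.6403 kPa

15.6403 kPa


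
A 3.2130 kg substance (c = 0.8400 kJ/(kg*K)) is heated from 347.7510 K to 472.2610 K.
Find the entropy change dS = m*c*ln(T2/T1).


T2/T1 = 1.3580
ln(T2/T1) = 0.3060
dS = 3.2130 * 0.8400 * 0.3060 = 0.8260 kJ/K

0.8260 kJ/K


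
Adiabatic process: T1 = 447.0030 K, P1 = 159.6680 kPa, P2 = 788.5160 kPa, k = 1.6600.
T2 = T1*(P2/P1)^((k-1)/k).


(k-1)/k = 0.3976
(P2/P1)^exp = 1.8870
T2 = 447.0030 * 1.8870 = 843.4827 K

843.4827 K


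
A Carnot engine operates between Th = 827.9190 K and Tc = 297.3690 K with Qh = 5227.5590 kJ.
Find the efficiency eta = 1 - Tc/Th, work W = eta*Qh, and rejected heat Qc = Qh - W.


eta = 1 - 297.3690/827.9190 = 0.6408
W = 0.6408 * 5227.5590 = 3349.9430 kJ
Qc = 5227.5590 - 3349.9430 = 1877.6160 kJ

eta = 64.0824%, W = 3349.9430 kJ, Qc = 1877.6160 kJ


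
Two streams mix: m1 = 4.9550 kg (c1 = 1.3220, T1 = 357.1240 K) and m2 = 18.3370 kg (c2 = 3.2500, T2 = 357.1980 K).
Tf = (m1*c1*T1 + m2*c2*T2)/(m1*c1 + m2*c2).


num = 23626.6484
den = 66.1458
Tf = 357.1907 K

357.1907 K


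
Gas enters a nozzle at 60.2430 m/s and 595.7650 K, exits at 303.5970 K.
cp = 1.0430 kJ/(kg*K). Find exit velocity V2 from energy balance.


dT = 292.1680 K
2*cp*1000*dT = 609462.4480
V1^2 = 3629.2190
V2 = sqrt(613091.6670) = 783.0017 m/s

783.0017 m/s


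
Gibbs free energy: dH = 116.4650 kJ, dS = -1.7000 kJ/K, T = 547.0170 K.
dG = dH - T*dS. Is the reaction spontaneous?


T*dS = 547.0170 * -1.7000 = -929.9289 kJ
dG = 116.4650 + 929.9289 = 1046.3939 kJ (non-spontaneous)

dG = 1046.3939 kJ, non-spontaneous


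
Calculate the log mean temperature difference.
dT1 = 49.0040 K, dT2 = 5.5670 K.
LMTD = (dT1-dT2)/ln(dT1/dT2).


dT1/dT2 = 8.8026
ln(dT1/dT2) = 2.1750
LMTD = 43.4370 / 2.1750 = 19.9706 K

19.9706 K


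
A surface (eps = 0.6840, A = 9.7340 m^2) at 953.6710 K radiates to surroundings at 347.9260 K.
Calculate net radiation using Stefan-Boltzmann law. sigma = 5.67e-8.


T^4 = 8.2717e+11
Tsurr^4 = 1.4654e+10
Q = 0.6840 * 5.67e-8 * 9.7340 * 8.1252e+11 = 306734.1304 W

306734.1304 W


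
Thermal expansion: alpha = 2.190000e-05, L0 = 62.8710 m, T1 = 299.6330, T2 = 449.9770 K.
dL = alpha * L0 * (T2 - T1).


dT = 150.3440 K
dL = 2.190000e-05 * 62.8710 * 150.3440 = 0.207005 m
L_final = 63.078005 m

dL = 0.207005 m


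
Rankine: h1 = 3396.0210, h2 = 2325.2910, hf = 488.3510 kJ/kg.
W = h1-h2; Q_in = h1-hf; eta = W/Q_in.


W = 1070.7300 kJ/kg
Q_in = 2907.6700 kJ/kg
eta = 0.3682 = 36.8243%

eta = 36.8243%


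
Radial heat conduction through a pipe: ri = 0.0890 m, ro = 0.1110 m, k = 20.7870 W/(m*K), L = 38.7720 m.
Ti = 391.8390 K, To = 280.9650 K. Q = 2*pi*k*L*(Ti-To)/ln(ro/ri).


dT = 110.8740 K
ln(ro/ri) = 0.2209
Q = 2*pi*20.7870*38.7720*110.8740 / 0.2209 = 2541768.6327 W

2541768.6327 W


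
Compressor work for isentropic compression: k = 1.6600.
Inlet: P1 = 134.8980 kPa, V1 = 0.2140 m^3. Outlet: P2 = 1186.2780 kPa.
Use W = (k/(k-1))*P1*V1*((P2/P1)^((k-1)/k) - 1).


(k-1)/k = 0.3976
(P2/P1)^exp = 2.3735
W = 2.5152 * 134.8980 * 0.2140 * (2.3735 - 1) = 99.7300 kJ

99.7300 kJ


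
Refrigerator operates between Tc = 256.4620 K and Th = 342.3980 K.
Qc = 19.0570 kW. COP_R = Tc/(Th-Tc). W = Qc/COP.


COP = 256.4620 / 85.9360 = 2.9843
W = 19.0570 / 2.9843 = 6.3857 kW

COP = 2.9843, W = 6.3857 kW


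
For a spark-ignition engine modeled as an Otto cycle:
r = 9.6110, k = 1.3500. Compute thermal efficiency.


r^(k-1) = 2.2078
eta = 1 - 1/2.2078 = 0.5471 = 54.7070%

54.7070%


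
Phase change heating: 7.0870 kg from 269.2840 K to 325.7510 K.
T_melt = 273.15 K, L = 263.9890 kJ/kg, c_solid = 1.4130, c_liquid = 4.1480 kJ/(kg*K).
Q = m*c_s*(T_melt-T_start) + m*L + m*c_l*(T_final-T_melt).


Q1 (sensible, solid) = 7.0870 * 1.4130 * 3.8660 = 38.7139 kJ
Q2 (latent) = 7.0870 * 263.9890 = 1870.8900 kJ
Q3 (sensible, liquid) = 7.0870 * 4.1480 * 52.6010 = 1546.3051 kJ
Q_total = 3455.9090 kJ

3455.9090 kJ


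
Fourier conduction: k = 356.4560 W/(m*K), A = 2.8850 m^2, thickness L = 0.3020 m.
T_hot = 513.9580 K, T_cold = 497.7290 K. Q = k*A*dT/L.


dT = 16.2290 K
Q = 356.4560 * 2.8850 * 16.2290 / 0.3020 = 55263.2681 W

55263.2681 W


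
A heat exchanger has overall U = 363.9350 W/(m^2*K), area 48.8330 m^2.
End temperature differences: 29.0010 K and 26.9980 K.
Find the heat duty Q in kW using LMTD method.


LMTD = 27.9876 K
Q = 363.9350 * 48.8330 * 27.9876 = 497395.8906 W = 497.3959 kW

497.3959 kW


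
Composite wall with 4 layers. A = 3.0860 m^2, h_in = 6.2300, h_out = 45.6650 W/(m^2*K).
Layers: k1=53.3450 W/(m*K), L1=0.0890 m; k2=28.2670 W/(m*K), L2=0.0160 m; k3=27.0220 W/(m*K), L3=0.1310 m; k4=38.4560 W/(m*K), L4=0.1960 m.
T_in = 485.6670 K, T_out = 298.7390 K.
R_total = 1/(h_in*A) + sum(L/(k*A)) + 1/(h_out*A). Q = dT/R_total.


R_conv_in = 1/(6.2300*3.0860) = 0.0520
R_1 = 0.0890/(53.3450*3.0860) = 0.0005
R_2 = 0.0160/(28.2670*3.0860) = 0.0002
R_3 = 0.1310/(27.0220*3.0860) = 0.0016
R_4 = 0.1960/(38.4560*3.0860) = 0.0017
R_conv_out = 1/(45.6650*3.0860) = 0.0071
R_total = 0.0631 K/W
Q = 186.9280 / 0.0631 = 2964.4686 W

R_total = 0.0631 K/W, Q = 2964.4686 W


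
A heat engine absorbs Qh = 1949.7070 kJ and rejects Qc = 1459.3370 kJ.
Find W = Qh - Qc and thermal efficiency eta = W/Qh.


W = 1949.7070 - 1459.3370 = 490.3700 kJ
eta = 490.3700 / 1949.7070 = 0.2515 = 25.1510%

W = 490.3700 kJ, eta = 25.1510%


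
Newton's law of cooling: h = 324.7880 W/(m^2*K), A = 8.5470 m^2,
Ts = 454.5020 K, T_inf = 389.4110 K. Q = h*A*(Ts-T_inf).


dT = 65.0910 K
Q = 324.7880 * 8.5470 * 65.0910 = 180690.2100 W

180690.2100 W


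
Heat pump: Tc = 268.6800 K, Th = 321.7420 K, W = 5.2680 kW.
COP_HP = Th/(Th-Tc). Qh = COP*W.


COP = 321.7420 / 53.0620 = 6.0635
Qh = 6.0635 * 5.2680 = 31.9426 kW

COP = 6.0635, Qh = 31.9426 kW


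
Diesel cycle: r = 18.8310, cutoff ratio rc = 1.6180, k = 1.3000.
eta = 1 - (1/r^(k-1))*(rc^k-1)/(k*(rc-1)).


r^(k-1) = 2.4125
rc^k = 1.8693
eta = 0.5515 = 55.1502%

55.1502%


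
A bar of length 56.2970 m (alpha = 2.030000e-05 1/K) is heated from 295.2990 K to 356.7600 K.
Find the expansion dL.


dT = 61.4610 K
dL = 2.030000e-05 * 56.2970 * 61.4610 = 0.070239 m
L_final = 56.367239 m

dL = 0.070239 m


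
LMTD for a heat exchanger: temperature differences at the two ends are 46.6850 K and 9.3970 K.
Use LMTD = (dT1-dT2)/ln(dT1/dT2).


dT1/dT2 = 4.9681
ln(dT1/dT2) = 1.6030
LMTD = 37.2880 / 1.6030 = 23.2609 K

23.2609 K


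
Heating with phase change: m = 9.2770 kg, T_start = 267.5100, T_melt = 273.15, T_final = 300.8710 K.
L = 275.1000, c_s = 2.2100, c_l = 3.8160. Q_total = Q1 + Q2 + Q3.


Q1 (sensible, solid) = 9.2770 * 2.2100 * 5.6400 = 115.6322 kJ
Q2 (latent) = 9.2770 * 275.1000 = 2552.1027 kJ
Q3 (sensible, liquid) = 9.2770 * 3.8160 * 27.7210 = 981.3520 kJ
Q_total = 3649.0869 kJ

3649.0869 kJ


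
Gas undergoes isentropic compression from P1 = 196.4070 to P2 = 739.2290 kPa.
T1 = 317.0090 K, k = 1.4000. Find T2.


(k-1)/k = 0.2857
(P2/P1)^exp = 1.4604
T2 = 317.0090 * 1.4604 = 462.9510 K

462.9510 K


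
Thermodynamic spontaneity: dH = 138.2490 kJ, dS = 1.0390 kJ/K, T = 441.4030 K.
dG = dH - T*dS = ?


T*dS = 441.4030 * 1.0390 = 458.6177 kJ
dG = 138.2490 - 458.6177 = -320.3687 kJ (spontaneous)

dG = -320.3687 kJ, spontaneous


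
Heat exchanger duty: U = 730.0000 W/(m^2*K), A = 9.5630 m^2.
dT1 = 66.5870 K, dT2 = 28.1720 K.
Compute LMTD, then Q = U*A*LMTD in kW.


LMTD = 44.6592 K
Q = 730.0000 * 9.5630 * 44.6592 = 311765.5440 W = 311.7655 kW

311.7655 kW


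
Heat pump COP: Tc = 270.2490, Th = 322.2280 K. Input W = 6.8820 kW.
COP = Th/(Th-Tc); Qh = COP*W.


COP = 322.2280 / 51.9790 = 6.1992
Qh = 6.1992 * 6.8820 = 42.6629 kW

COP = 6.1992, Qh = 42.6629 kW


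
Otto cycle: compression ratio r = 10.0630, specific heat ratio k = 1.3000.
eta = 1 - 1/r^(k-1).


r^(k-1) = 1.9990
eta = 1 - 1/1.9990 = 0.4998 = 49.9756%

49.9756%


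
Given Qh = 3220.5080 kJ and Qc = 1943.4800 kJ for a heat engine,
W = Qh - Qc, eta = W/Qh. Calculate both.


W = 3220.5080 - 1943.4800 = 1277.0280 kJ
eta = 1277.0280 / 3220.5080 = 0.3965 = 39.6530%

W = 1277.0280 kJ, eta = 39.6530%


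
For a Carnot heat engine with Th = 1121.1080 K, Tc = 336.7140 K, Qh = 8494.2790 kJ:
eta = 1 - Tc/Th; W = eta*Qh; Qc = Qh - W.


eta = 1 - 336.7140/1121.1080 = 0.6997
W = 0.6997 * 8494.2790 = 5943.1040 kJ
Qc = 8494.2790 - 5943.1040 = 2551.1750 kJ

eta = 69.9660%, W = 5943.1040 kJ, Qc = 2551.1750 kJ


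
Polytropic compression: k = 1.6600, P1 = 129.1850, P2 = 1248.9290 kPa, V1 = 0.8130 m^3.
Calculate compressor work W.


(k-1)/k = 0.3976
(P2/P1)^exp = 2.4647
W = 2.5152 * 129.1850 * 0.8130 * (2.4647 - 1) = 386.9028 kJ

386.9028 kJ


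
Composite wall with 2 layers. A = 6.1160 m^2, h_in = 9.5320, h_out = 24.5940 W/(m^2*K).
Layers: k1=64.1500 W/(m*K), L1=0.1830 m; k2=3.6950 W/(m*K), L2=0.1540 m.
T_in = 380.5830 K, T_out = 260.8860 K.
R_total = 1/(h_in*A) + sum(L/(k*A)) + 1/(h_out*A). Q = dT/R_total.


R_conv_in = 1/(9.5320*6.1160) = 0.0172
R_1 = 0.1830/(64.1500*6.1160) = 0.0005
R_2 = 0.1540/(3.6950*6.1160) = 0.0068
R_conv_out = 1/(24.5940*6.1160) = 0.0066
R_total = 0.0311 K/W
Q = 119.6970 / 0.0311 = 3850.9418 W

R_total = 0.0311 K/W, Q = 3850.9418 W


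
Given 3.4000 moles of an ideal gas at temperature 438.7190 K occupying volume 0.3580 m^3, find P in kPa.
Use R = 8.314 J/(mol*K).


P = nRT/V = 3.4000 * 8.314 * 438.7190 / 0.3580
= 12401.5332 / 0.3580 = 34641.1542 Pa = 34.6412 kPa

34.6412 kPa


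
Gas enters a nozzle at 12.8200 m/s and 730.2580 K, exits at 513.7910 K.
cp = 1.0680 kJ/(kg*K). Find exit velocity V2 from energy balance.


dT = 216.4670 K
2*cp*1000*dT = 462373.5120
V1^2 = 164.3524
V2 = sqrt(462537.8644) = 680.1014 m/s

680.1014 m/s


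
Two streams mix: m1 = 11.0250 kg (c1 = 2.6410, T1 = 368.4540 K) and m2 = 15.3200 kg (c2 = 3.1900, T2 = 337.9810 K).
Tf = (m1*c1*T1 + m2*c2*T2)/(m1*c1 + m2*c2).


num = 27245.6862
den = 77.9878
Tf = 349.3582 K

349.3582 K


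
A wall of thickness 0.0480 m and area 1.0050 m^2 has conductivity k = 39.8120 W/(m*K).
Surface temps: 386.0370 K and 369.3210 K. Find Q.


dT = 16.7160 K
Q = 39.8120 * 1.0050 * 16.7160 / 0.0480 = 13933.8516 W

13933.8516 W


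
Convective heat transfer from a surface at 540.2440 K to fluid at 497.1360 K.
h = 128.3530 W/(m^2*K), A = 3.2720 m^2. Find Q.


dT = 43.1080 K
Q = 128.3530 * 3.2720 * 43.1080 = 18104.1106 W

18104.1106 W


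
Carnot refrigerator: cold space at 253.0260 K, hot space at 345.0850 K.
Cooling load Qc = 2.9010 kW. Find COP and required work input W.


COP = 253.0260 / 92.0590 = 2.7485
W = 2.9010 / 2.7485 = 1.0555 kW

COP = 2.7485, W = 1.0555 kW


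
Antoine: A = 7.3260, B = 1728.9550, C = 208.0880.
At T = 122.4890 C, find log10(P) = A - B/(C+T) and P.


C+T = 330.5770
B/(C+T) = 5.2301
log10(P) = 7.3260 - 5.2301 = 2.0959
P = 10^2.0959 = 124.7060 mmHg

124.7060 mmHg


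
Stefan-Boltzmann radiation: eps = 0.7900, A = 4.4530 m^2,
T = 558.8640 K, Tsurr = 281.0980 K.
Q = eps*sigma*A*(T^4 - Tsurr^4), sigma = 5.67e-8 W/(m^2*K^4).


T^4 = 9.7549e+10
Tsurr^4 = 6.2435e+09
Q = 0.7900 * 5.67e-8 * 4.4530 * 9.1306e+10 = 18212.1585 W

18212.1585 W


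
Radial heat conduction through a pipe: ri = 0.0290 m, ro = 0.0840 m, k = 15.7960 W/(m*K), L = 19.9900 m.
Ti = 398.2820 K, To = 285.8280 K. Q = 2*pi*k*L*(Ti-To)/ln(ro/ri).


dT = 112.4540 K
ln(ro/ri) = 1.0635
Q = 2*pi*15.7960*19.9900*112.4540 / 1.0635 = 209782.2014 W

209782.2014 W


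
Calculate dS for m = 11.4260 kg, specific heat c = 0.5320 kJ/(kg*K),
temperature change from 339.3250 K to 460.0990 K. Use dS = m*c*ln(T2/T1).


T2/T1 = 1.3559
ln(T2/T1) = 0.3045
dS = 11.4260 * 0.5320 * 0.3045 = 1.8508 kJ/K

1.8508 kJ/K


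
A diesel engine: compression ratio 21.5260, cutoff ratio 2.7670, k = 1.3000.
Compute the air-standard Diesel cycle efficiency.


r^(k-1) = 2.5112
rc^k = 3.7550
eta = 0.5224 = 52.2410%

52.2410%


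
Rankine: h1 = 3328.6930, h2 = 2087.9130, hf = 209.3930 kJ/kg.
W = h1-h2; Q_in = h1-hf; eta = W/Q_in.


W = 1240.7800 kJ/kg
Q_in = 3119.3000 kJ/kg
eta = 0.3978 = 39.7775%

eta = 39.7775%


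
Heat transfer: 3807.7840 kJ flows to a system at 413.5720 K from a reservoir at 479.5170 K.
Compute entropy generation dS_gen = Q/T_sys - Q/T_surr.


dS_sys = 3807.7840/413.5720 = 9.2071 kJ/K
dS_surr = -3807.7840/479.5170 = -7.9409 kJ/K
dS_gen = 9.2071 - 7.9409 = 1.2662 kJ/K (irreversible)

dS_gen = 1.2662 kJ/K, irreversible


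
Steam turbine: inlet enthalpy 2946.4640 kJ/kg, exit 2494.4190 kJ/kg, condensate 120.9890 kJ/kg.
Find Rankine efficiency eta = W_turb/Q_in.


W = 452.0450 kJ/kg
Q_in = 2825.4750 kJ/kg
eta = 0.1600 = 15.9989%

eta = 15.9989%


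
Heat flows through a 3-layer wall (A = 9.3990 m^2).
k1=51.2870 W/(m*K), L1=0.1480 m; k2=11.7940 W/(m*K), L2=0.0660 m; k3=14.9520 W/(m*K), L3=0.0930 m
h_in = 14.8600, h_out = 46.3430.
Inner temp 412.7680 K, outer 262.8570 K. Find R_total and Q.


R_conv_in = 1/(14.8600*9.3990) = 0.0072
R_1 = 0.1480/(51.2870*9.3990) = 0.0003
R_2 = 0.0660/(11.7940*9.3990) = 0.0006
R_3 = 0.0930/(14.9520*9.3990) = 0.0007
R_conv_out = 1/(46.3430*9.3990) = 0.0023
R_total = 0.0110 K/W
Q = 149.9110 / 0.0110 = 13603.8419 W

R_total = 0.0110 K/W, Q = 13603.8419 W


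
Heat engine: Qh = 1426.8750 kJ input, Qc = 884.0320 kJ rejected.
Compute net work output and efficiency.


W = 1426.8750 - 884.0320 = 542.8430 kJ
eta = 542.8430 / 1426.8750 = 0.3804 = 38.0442%

W = 542.8430 kJ, eta = 38.0442%


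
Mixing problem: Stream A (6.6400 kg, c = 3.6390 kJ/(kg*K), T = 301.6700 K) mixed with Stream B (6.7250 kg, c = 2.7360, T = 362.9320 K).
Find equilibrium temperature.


num = 13967.0438
den = 42.5626
Tf = 328.1533 K

328.1533 K


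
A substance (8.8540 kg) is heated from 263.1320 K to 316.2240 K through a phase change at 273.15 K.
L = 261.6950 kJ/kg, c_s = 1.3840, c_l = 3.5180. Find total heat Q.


Q1 (sensible, solid) = 8.8540 * 1.3840 * 10.0180 = 122.7599 kJ
Q2 (latent) = 8.8540 * 261.6950 = 2317.0475 kJ
Q3 (sensible, liquid) = 8.8540 * 3.5180 * 43.0740 = 1341.6850 kJ
Q_total = 3781.4924 kJ

3781.4924 kJ


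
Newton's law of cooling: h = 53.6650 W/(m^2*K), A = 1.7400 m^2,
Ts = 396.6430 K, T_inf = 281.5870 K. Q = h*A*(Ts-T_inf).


dT = 115.0560 K
Q = 53.6650 * 1.7400 * 115.0560 = 10743.5956 W

10743.5956 W


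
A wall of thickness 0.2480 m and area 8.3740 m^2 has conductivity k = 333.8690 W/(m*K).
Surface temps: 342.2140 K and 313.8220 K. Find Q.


dT = 28.3920 K
Q = 333.8690 * 8.3740 * 28.3920 / 0.2480 = 320076.1823 W

320076.1823 W


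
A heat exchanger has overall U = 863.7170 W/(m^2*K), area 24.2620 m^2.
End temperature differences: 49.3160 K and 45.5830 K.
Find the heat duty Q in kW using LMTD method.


LMTD = 47.4250 K
Q = 863.7170 * 24.2620 * 47.4250 = 993815.0107 W = 993.8150 kW

993.8150 kW


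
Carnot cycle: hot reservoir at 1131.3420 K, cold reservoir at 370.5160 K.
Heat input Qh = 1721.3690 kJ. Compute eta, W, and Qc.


eta = 1 - 370.5160/1131.3420 = 0.6725
W = 0.6725 * 1721.3690 = 1157.6184 kJ
Qc = 1721.3690 - 1157.6184 = 563.7506 kJ

eta = 67.2499%, W = 1157.6184 kJ, Qc = 563.7506 kJ


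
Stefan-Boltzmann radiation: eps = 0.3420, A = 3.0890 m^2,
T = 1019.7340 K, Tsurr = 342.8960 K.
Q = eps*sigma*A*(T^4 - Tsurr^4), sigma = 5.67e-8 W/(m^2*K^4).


T^4 = 1.0813e+12
Tsurr^4 = 1.3825e+10
Q = 0.3420 * 5.67e-8 * 3.0890 * 1.0675e+12 = 63942.0272 W

63942.0272 W


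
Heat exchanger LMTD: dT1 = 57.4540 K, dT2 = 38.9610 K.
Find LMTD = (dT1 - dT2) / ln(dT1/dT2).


dT1/dT2 = 1.4747
ln(dT1/dT2) = 0.3884
LMTD = 18.4930 / 0.3884 = 47.6104 K

47.6104 K


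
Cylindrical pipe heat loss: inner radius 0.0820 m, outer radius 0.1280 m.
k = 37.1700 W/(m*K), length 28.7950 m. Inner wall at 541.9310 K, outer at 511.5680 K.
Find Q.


dT = 30.3630 K
ln(ro/ri) = 0.4453
Q = 2*pi*37.1700*28.7950*30.3630 / 0.4453 = 458533.1645 W

458533.1645 W


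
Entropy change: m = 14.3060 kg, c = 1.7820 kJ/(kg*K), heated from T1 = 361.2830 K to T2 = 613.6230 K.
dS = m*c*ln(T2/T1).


T2/T1 = 1.6985
ln(T2/T1) = 0.5297
dS = 14.3060 * 1.7820 * 0.5297 = 13.5043 kJ/K

13.5043 kJ/K


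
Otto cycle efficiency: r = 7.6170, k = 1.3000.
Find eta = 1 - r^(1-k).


r^(k-1) = 1.8388
eta = 1 - 1/1.8388 = 0.4562 = 45.6168%

45.6168%


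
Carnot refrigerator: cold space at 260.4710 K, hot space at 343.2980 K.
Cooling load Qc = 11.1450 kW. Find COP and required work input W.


COP = 260.4710 / 82.8270 = 3.1448
W = 11.1450 / 3.1448 = 3.5440 kW

COP = 3.1448, W = 3.5440 kW


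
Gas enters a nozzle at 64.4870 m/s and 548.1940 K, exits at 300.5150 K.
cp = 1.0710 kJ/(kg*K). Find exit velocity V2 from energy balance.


dT = 247.6790 K
2*cp*1000*dT = 530528.4180
V1^2 = 4158.5732
V2 = sqrt(534686.9912) = 731.2229 m/s

731.2229 m/s


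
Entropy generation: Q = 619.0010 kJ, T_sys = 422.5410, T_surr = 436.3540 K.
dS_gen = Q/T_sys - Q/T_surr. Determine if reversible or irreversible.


dS_sys = 619.0010/422.5410 = 1.4649 kJ/K
dS_surr = -619.0010/436.3540 = -1.4186 kJ/K
dS_gen = 1.4649 - 1.4186 = 0.0464 kJ/K (irreversible)

dS_gen = 0.0464 kJ/K, irreversible


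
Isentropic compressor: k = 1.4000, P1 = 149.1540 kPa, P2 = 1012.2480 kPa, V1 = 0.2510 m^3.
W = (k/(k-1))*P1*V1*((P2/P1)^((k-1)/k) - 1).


(k-1)/k = 0.2857
(P2/P1)^exp = 1.7283
W = 3.5000 * 149.1540 * 0.2510 * (1.7283 - 1) = 95.4282 kJ

95.4282 kJ


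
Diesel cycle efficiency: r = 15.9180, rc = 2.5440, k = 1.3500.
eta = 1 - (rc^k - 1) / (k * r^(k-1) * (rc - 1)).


r^(k-1) = 2.6343
rc^k = 3.5273
eta = 0.5397 = 53.9719%

53.9719%


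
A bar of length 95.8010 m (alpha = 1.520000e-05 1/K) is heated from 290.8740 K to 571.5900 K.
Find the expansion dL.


dT = 280.7160 K
dL = 1.520000e-05 * 95.8010 * 280.7160 = 0.408772 m
L_final = 96.209772 m

dL = 0.408772 m


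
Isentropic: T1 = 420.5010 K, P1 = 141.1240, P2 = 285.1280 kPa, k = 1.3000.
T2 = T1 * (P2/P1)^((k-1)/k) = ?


(k-1)/k = 0.2308
(P2/P1)^exp = 1.1762
T2 = 420.5010 * 1.1762 = 494.5987 K

494.5987 K


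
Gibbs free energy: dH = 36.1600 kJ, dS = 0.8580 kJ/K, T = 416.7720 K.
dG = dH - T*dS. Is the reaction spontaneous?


T*dS = 416.7720 * 0.8580 = 357.5904 kJ
dG = 36.1600 - 357.5904 = -321.4304 kJ (spontaneous)

dG = -321.4304 kJ, spontaneous


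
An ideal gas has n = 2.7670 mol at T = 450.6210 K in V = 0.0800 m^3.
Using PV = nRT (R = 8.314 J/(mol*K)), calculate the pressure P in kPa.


P = nRT/V = 2.7670 * 8.314 * 450.6210 / 0.0800
= 10366.4631 / 0.0800 = 129580.7888 Pa = 129.5808 kPa

129.5808 kPa


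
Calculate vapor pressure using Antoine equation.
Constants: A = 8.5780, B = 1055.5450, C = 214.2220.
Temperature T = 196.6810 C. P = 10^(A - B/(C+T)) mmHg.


C+T = 410.9030
B/(C+T) = 2.5688
log10(P) = 8.5780 - 2.5688 = 6.0092
P = 10^6.0092 = 1021310.3157 mmHg

1021310.3157 mmHg


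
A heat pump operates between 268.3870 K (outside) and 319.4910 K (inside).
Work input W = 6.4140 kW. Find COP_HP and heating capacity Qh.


COP = 319.4910 / 51.1040 = 6.2518
Qh = 6.2518 * 6.4140 = 40.0989 kW

COP = 6.2518, Qh = 40.0989 kW


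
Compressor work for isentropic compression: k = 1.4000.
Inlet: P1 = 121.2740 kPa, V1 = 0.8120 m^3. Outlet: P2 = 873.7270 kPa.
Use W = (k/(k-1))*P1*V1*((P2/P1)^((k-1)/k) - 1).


(k-1)/k = 0.2857
(P2/P1)^exp = 1.7580
W = 3.5000 * 121.2740 * 0.8120 * (1.7580 - 1) = 261.2696 kJ

261.2696 kJ


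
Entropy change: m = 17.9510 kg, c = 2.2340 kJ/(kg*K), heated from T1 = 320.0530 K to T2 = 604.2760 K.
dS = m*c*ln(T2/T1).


T2/T1 = 1.8880
ln(T2/T1) = 0.6355
dS = 17.9510 * 2.2340 * 0.6355 = 25.4869 kJ/K

25.4869 kJ/K


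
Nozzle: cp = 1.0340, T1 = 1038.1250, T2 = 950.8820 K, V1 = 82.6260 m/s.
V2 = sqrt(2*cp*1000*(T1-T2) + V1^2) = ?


dT = 87.2430 K
2*cp*1000*dT = 180418.5240
V1^2 = 6827.0559
V2 = sqrt(187245.5799) = 432.7188 m/s

432.7188 m/s


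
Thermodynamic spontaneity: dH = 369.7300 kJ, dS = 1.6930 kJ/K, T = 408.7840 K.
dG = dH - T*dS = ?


T*dS = 408.7840 * 1.6930 = 692.0713 kJ
dG = 369.7300 - 692.0713 = -322.3413 kJ (spontaneous)

dG = -322.3413 kJ, spontaneous


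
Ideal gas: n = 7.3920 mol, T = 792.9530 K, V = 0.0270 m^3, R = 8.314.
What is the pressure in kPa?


P = nRT/V = 7.3920 * 8.314 * 792.9530 / 0.0270
= 48732.5823 / 0.0270 = 1804910.4556 Pa = 1804.9105 kPa

1804.9105 kPa


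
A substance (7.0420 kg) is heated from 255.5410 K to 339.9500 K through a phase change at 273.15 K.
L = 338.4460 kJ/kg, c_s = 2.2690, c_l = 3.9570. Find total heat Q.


Q1 (sensible, solid) = 7.0420 * 2.2690 * 17.6090 = 281.3618 kJ
Q2 (latent) = 7.0420 * 338.4460 = 2383.3367 kJ
Q3 (sensible, liquid) = 7.0420 * 3.9570 * 66.8000 = 1861.3950 kJ
Q_total = 4526.0935 kJ

4526.0935 kJ


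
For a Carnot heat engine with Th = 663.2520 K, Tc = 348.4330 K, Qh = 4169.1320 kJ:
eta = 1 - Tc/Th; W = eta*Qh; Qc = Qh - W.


eta = 1 - 348.4330/663.2520 = 0.4747
W = 0.4747 * 4169.1320 = 1978.9190 kJ
Qc = 4169.1320 - 1978.9190 = 2190.2130 kJ

eta = 47.4660%, W = 1978.9190 kJ, Qc = 2190.2130 kJ


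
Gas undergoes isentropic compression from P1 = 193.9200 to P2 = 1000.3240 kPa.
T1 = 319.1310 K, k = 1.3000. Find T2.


(k-1)/k = 0.2308
(P2/P1)^exp = 1.4603
T2 = 319.1310 * 1.4603 = 466.0111 K

466.0111 K


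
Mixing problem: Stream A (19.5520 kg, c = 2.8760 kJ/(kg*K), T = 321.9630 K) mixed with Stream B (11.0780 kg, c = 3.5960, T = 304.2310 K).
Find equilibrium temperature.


num = 30223.9738
den = 96.0680
Tf = 314.6101 K

314.6101 K


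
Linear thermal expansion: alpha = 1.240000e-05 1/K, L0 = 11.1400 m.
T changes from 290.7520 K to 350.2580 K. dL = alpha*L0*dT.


dT = 59.5060 K
dL = 1.240000e-05 * 11.1400 * 59.5060 = 0.008220 m
L_final = 11.148220 m

dL = 0.008220 m


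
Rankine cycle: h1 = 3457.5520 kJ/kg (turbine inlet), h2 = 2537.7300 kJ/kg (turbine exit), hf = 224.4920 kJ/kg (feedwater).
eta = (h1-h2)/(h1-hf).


W = 919.8220 kJ/kg
Q_in = 3233.0600 kJ/kg
eta = 0.2845 = 28.4505%

eta = 28.4505%


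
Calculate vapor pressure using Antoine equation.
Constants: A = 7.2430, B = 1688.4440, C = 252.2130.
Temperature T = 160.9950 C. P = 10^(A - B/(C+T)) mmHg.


C+T = 413.2080
B/(C+T) = 4.0862
log10(P) = 7.2430 - 4.0862 = 3.1568
P = 10^3.1568 = 1434.8807 mmHg

1434.8807 mmHg


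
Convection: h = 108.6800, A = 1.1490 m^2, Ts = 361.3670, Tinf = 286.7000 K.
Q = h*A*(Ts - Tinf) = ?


dT = 74.6670 K
Q = 108.6800 * 1.1490 * 74.6670 = 9323.9162 W

9323.9162 W


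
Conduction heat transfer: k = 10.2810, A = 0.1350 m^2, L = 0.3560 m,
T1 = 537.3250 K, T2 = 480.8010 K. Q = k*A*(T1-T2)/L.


dT = 56.5240 K
Q = 10.2810 * 0.1350 * 56.5240 / 0.3560 = 220.3698 W

220.3698 W


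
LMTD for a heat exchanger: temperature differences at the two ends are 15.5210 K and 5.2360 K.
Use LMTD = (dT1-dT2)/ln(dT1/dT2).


dT1/dT2 = 2.9643
ln(dT1/dT2) = 1.0866
LMTD = 10.2850 / 1.0866 = 9.4650 K

9.4650 K


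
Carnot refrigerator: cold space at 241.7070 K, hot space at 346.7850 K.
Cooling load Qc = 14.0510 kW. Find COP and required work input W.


COP = 241.7070 / 105.0780 = 2.3003
W = 14.0510 / 2.3003 = 6.1084 kW

COP = 2.3003, W = 6.1084 kW


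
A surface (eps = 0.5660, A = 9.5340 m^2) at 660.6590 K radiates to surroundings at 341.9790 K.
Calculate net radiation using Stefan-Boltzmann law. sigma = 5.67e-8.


T^4 = 1.9051e+11
Tsurr^4 = 1.3677e+10
Q = 0.5660 * 5.67e-8 * 9.5340 * 1.7683e+11 = 54103.8808 W

54103.8808 W


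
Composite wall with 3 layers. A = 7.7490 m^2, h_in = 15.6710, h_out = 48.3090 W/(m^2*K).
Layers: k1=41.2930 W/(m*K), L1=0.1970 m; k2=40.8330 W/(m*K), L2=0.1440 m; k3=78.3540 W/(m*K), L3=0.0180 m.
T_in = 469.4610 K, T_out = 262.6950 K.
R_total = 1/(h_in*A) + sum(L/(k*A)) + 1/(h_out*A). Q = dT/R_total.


R_conv_in = 1/(15.6710*7.7490) = 0.0082
R_1 = 0.1970/(41.2930*7.7490) = 0.0006
R_2 = 0.1440/(40.8330*7.7490) = 0.0005
R_3 = 0.0180/(78.3540*7.7490) = 2.9646e-05
R_conv_out = 1/(48.3090*7.7490) = 0.0027
R_total = 0.0120 K/W
Q = 206.7660 / 0.0120 = 17221.0024 W

R_total = 0.0120 K/W, Q = 17221.0024 W
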